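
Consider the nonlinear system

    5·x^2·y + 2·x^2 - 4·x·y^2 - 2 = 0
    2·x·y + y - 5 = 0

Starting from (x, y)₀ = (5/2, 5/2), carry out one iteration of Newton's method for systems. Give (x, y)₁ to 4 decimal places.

At (5/2, 5/2): F = (26.1250, 10.0000).
Jacobian J = [[10·x·y + 4·x - 4·y^2, 5·x^2 - 8·x·y], [2·y, 2·x + 1]].
At the point, J = [[47.5000, -18.7500], [5.0000, 6.0000]] (det J = 378.7500).
Solving J·Δ = −F gives Δ = (-0.9089, -0.9092).
Then the next iterate is (x, y)₁ = (1.5911, 1.5908).

(1.5911, 1.5908)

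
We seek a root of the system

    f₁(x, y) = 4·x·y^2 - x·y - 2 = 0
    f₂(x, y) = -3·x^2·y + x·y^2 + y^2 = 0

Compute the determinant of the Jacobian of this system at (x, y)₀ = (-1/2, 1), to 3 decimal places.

14.750

J = [[4·y^2 - y, 8·x·y - x], [-6·x·y + y^2, -3·x^2 + 2·x·y + 2·y]].
At the point, J = [[3.000, -3.500], [4.000, 0.250]].
det J = 14.750.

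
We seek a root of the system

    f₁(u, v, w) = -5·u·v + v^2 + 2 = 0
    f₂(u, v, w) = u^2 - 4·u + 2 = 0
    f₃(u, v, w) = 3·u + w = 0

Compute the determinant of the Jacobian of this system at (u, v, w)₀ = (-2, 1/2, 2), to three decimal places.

J = [[-5·v, -5·u + 2·v, 0], [2·u - 4, 0, 0], [3, 0, 1]].
At the point, J = [[-2.500, 11.000, 0.000], [-8.000, 0.000, 0.000], [3.000, 0.000, 1.000]].
det J = 88.000.

88.000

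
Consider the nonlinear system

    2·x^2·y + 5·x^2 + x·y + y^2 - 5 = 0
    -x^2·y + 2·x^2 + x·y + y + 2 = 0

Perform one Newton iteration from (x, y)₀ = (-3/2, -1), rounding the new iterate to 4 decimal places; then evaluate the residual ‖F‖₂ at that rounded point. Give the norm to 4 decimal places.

3.5020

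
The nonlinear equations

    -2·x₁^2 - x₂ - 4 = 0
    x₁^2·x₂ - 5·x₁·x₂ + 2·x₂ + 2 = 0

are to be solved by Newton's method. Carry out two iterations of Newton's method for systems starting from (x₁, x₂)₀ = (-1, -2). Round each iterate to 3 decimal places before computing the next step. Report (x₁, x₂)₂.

(0.600, -4.000)

At (-1, -2): F = (-4.000, -14.000).
Jacobian J = [[-4·x₁, -1], [2·x₁·x₂ - 5·x₂, x₁^2 - 5·x₁ + 2]].
At the point, J = [[4.000, -1.000], [14.000, 8.000]] (det J = 46.000).
Solving J·Δ = −F gives Δ = (1.000, 0.000).
Then the next iterate is (x₁, x₂)₁ = (0.000, -2.000).
Round to (0.000, -2.000) and repeat: F = (-2.000, -2.000), J = [[0.000, -1.000], [10.000, 2.000]].
Δ = (0.600, -2.000), so (x₁, x₂)₂ = (0.600, -4.000).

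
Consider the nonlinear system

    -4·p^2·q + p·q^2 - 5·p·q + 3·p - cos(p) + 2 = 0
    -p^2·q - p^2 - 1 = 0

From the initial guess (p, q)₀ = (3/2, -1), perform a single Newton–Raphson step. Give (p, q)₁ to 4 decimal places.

At (3/2, -1): F = (24.429263, -1.0000).
Jacobian J = [[-8·p·q + q^2 - 5·q + sin(p) + 3, -4·p^2 + 2·p·q - 5·p], [-2·p·q - 2·p, -p^2]].
At the point, J = [[21.997495, -19.5000], [0.0000, -2.2500]] (det J = -49.494364).
Solving J·Δ = −F gives Δ = (-1.5045, -0.4444).
Then the next iterate is (p, q)₁ = (-0.0045, -1.4444).

(-0.0045, -1.4444)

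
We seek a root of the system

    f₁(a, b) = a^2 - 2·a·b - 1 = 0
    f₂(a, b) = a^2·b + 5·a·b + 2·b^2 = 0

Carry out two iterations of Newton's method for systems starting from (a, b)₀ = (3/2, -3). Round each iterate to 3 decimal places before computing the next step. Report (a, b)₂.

At (3/2, -3): F = (10.250, -11.250).
Jacobian J = [[2·a - 2·b, -2·a], [2·a·b + 5·b, a^2 + 5·a + 4·b]].
At the point, J = [[9.000, -3.000], [-24.000, -2.250]] (det J = -92.250).
Solving J·Δ = −F gives Δ = (-0.616, 1.569).
Then the next iterate is (a, b)₁ = (0.884, -1.431).
Round to (0.884, -1.431) and repeat: F = (2.31146, -3.34776), J = [[4.630, -1.768], [-9.68501, -0.52254]].
Δ = (-0.365, 0.352), so (a, b)₂ = (0.519, -1.079).

(0.519, -1.079)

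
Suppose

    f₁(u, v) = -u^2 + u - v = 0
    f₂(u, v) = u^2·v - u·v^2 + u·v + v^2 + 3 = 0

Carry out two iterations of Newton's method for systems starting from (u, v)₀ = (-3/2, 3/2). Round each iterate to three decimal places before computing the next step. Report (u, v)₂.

At (-3/2, 3/2): F = (-5.250, 9.750).
Jacobian J = [[-2·u + 1, -1], [2·u·v - v^2 + v, u^2 - 2·u·v + u + 2·v]].
At the point, J = [[4.000, -1.000], [-5.250, 8.250]] (det J = 27.750).
Solving J·Δ = −F gives Δ = (1.209, -0.412).
Then the next iterate is (u, v)₁ = (-0.291, 1.088).
Round to (-0.291, 1.088) and repeat: F = (-1.46368, 4.30374), J = [[1.582, -1.000], [-0.72896, 2.60290]].
Δ = (-0.146, -1.694), so (u, v)₂ = (-0.437, -0.606).

(-0.437, -0.606)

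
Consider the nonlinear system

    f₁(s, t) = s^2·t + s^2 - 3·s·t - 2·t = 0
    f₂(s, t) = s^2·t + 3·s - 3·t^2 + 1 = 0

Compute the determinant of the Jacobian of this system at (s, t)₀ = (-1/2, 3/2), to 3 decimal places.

61.625

J = [[2·s·t + 2·s - 3·t, s^2 - 3·s - 2], [2·s·t + 3, s^2 - 6·t]].
At the point, J = [[-7.000, -0.250], [1.500, -8.750]].
det J = 61.625.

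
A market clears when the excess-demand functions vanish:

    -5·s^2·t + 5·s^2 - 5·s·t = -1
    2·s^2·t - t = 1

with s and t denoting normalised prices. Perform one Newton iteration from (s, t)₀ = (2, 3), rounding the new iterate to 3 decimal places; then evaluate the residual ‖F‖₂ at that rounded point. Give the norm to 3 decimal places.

At (2, 3): F = (-69.000, 20.000).
Jacobian J = [[-10·s·t + 10·s - 5·t, -5·s^2 - 5·s], [4·s·t, 2·s^2 - 1]].
At the point, J = [[-55.000, -30.000], [24.000, 7.000]] (det J = 335.000).
Solving J·Δ = −F gives Δ = (-0.349, -1.660).
Then the next iterate is (s, t)₁ = (1.651, 1.340).
Re-evaluating at (1.651, 1.340): F = (-14.69556, 4.96515), so ‖F‖₂ = 15.512.

15.512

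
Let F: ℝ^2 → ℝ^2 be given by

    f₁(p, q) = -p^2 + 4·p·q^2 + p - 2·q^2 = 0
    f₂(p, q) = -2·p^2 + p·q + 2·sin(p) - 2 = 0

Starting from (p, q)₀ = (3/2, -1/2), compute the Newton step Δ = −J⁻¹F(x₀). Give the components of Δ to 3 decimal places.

(-0.767, 0.254)

At (3/2, -1/2): F = (0.250, -5.25501).
Jacobian J = [[-2·p + 4·q^2 + 1, 8·p·q - 4·q], [-4·p + q + 2·cos(p), p]].
At the point, J = [[-1.000, -4.000], [-6.35853, 1.500]] (det J = -26.93410).
Solving J·Δ = −F gives Δ = (-0.767, 0.254).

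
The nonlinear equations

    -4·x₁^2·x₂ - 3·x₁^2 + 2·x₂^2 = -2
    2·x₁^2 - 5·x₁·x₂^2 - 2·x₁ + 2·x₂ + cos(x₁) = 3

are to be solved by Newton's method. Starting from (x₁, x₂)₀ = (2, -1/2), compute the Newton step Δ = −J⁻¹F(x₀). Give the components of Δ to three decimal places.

At (2, -1/2): F = (-1.500, -2.91615).
Jacobian J = [[-8·x₁·x₂ - 6·x₁, -4·x₁^2 + 4·x₂], [4·x₁ - 5·x₂^2 - sin(x₁) - 2, -10·x₁·x₂ + 2]].
At the point, J = [[-4.000, -18.000], [3.84070, 12.000]] (det J = 21.13265).
Solving J·Δ = −F gives Δ = (3.336, -0.825).

(3.336, -0.825)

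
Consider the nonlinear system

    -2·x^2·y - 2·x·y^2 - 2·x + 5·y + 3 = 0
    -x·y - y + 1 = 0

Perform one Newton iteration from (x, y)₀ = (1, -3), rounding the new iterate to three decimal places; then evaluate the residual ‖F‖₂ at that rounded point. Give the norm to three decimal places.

5.035

At (1, -3): F = (-26.000, 7.000).
Jacobian J = [[-4·x·y - 2·y^2 - 2, -2·x^2 - 4·x·y + 5], [-y, -x - 1]].
At the point, J = [[-8.000, 15.000], [3.000, -2.000]] (det J = -29.000).
Solving J·Δ = −F gives Δ = (-1.828, 0.759).
Then the next iterate is (x, y)₁ = (-0.828, -2.241).
Re-evaluating at (-0.828, -2.241): F = (4.84035, 1.38545), so ‖F‖₂ = 5.035.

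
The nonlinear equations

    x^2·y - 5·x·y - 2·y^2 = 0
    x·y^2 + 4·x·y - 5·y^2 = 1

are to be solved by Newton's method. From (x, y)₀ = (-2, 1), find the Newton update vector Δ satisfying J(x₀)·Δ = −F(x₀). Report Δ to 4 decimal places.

At (-2, 1): F = (12.0000, -16.0000).
Jacobian J = [[2·x·y - 5·y, x^2 - 5·x - 4·y], [y^2 + 4·y, 2·x·y + 4·x - 10·y]].
At the point, J = [[-9.0000, 10.0000], [5.0000, -22.0000]] (det J = 148.0000).
Solving J·Δ = −F gives Δ = (0.7027, -0.5676).

(0.7027, -0.5676)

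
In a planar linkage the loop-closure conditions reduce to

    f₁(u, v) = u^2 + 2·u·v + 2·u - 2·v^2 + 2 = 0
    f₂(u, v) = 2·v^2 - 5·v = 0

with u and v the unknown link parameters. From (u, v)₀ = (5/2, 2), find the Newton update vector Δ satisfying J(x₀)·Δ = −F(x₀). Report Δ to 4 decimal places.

(-1.2045, 0.6667)

At (5/2, 2): F = (15.2500, -2.0000).
Jacobian J = [[2·u + 2·v + 2, 2·u - 4·v], [0, 4·v - 5]].
At the point, J = [[11.0000, -3.0000], [0.0000, 3.0000]] (det J = 33.0000).
Solving J·Δ = −F gives Δ = (-1.2045, 0.6667).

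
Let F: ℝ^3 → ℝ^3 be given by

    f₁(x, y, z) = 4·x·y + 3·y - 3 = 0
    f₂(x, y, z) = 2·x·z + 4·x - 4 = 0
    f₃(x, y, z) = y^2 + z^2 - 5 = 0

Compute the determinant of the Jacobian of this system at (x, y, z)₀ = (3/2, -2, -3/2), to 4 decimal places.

J = [[4·y, 4·x + 3, 0], [2·z + 4, 0, 2·x], [0, 2·y, 2·z]].
At the point, J = [[-8.0000, 9.0000, 0.0000], [1.0000, 0.0000, 3.0000], [0.0000, -4.0000, -3.0000]].
det J = -69.0000.

-69.0000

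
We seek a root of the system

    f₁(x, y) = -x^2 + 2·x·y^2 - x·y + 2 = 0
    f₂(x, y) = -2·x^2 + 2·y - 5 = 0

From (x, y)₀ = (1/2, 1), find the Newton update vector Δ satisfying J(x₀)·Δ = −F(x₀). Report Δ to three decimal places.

(-3.250, -1.500)

At (1/2, 1): F = (2.250, -3.500).
Jacobian J = [[-2·x + 2·y^2 - y, 4·x·y - x], [-4·x, 2]].
At the point, J = [[0.000, 1.500], [-2.000, 2.000]] (det J = 3.000).
Solving J·Δ = −F gives Δ = (-3.250, -1.500).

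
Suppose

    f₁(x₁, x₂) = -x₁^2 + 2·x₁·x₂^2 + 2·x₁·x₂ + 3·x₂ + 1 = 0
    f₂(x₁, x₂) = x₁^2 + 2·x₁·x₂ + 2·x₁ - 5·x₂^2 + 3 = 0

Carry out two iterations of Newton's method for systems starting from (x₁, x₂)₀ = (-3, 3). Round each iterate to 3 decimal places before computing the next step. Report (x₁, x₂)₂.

(-1.989, 0.750)

At (-3, 3): F = (-71.000, -57.000).
Jacobian J = [[-2·x₁ + 2·x₂^2 + 2·x₂, 4·x₁·x₂ + 2·x₁ + 3], [2·x₁ + 2·x₂ + 2, 2·x₁ - 10·x₂]].
At the point, J = [[30.000, -39.000], [2.000, -36.000]] (det J = -1002.000).
Solving J·Δ = −F gives Δ = (0.332, -1.565).
Then the next iterate is (x₁, x₂)₁ = (-2.668, 1.435).
Round to (-2.668, 1.435) and repeat: F = (-20.45841, -13.17106), J = [[12.32445, -17.65032], [-0.466, -19.686]].
Δ = (0.679, -0.685), so (x₁, x₂)₂ = (-1.989, 0.750).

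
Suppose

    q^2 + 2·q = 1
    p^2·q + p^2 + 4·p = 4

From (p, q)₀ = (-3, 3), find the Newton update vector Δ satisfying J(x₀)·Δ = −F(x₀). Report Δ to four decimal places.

(0.2125, -1.7500)

At (-3, 3): F = (14.0000, 20.0000).
Jacobian J = [[0, 2·q + 2], [2·p·q + 2·p + 4, p^2]].
At the point, J = [[0.0000, 8.0000], [-20.0000, 9.0000]] (det J = 160.0000).
Solving J·Δ = −F gives Δ = (0.2125, -1.7500).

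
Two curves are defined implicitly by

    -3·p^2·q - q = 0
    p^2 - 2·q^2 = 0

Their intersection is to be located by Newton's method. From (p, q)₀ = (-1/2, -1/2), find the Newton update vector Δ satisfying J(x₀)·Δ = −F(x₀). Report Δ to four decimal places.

(0.2763, 0.2632)

At (-1/2, -1/2): F = (0.8750, -0.2500).
Jacobian J = [[-6·p·q, -3·p^2 - 1], [2·p, -4·q]].
At the point, J = [[-1.5000, -1.7500], [-1.0000, 2.0000]] (det J = -4.7500).
Solving J·Δ = −F gives Δ = (0.2763, 0.2632).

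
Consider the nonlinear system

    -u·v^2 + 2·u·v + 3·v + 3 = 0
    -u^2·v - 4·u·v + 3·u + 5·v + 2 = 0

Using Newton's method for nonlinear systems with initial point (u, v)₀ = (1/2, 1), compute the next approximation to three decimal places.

At (1/2, 1): F = (6.500, 6.250).
Jacobian J = [[-v^2 + 2·v, -2·u·v + 2·u + 3], [-2·u·v - 4·v + 3, -u^2 - 4·u + 5]].
At the point, J = [[1.000, 3.000], [-2.000, 2.750]] (det J = 8.750).
Solving J·Δ = −F gives Δ = (0.100, -2.200).
Then the next iterate is (u, v)₁ = (0.600, -1.200).

(0.600, -1.200)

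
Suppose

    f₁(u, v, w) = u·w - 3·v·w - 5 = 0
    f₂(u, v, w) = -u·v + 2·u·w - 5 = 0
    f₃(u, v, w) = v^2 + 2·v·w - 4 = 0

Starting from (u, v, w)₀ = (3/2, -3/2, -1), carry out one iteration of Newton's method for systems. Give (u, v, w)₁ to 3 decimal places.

(-6.417, -1.583, -0.444)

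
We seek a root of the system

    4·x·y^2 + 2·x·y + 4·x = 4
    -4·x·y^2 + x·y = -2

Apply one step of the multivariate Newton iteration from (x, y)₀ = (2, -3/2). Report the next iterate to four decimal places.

(1.2800, -1.0600)

At (2, -3/2): F = (16.0000, -19.0000).
Jacobian J = [[4·y^2 + 2·y + 4, 8·x·y + 2·x], [-4·y^2 + y, -8·x·y + x]].
At the point, J = [[10.0000, -20.0000], [-10.5000, 26.0000]] (det J = 50.0000).
Solving J·Δ = −F gives Δ = (-0.7200, 0.4400).
Then the next iterate is (x, y)₁ = (1.2800, -1.0600).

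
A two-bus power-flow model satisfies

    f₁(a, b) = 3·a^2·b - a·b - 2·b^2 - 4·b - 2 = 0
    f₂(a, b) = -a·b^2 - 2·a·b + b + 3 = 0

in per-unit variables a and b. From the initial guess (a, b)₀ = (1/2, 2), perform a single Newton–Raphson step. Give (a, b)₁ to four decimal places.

At (1/2, 2): F = (-17.5000, 1.0000).
Jacobian J = [[6·a·b - b, 3·a^2 - a - 4·b - 4], [-b^2 - 2·b, -2·a·b - 2·a + 1]].
At the point, J = [[4.0000, -11.7500], [-8.0000, -2.0000]] (det J = -102.0000).
Solving J·Δ = −F gives Δ = (0.4583, -1.3333).
Then the next iterate is (a, b)₁ = (0.9583, 0.6667).

(0.9583, 0.6667)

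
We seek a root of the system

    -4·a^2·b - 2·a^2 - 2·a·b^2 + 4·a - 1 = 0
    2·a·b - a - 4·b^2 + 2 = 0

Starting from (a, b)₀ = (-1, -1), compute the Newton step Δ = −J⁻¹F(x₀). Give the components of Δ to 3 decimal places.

At (-1, -1): F = (-1.000, 1.000).
Jacobian J = [[-8·a·b - 4·a - 2·b^2 + 4, -4·a^2 - 4·a·b], [2·b - 1, 2·a - 8·b]].
At the point, J = [[-2.000, -8.000], [-3.000, 6.000]] (det J = -36.000).
Solving J·Δ = −F gives Δ = (0.056, -0.139).

(0.056, -0.139)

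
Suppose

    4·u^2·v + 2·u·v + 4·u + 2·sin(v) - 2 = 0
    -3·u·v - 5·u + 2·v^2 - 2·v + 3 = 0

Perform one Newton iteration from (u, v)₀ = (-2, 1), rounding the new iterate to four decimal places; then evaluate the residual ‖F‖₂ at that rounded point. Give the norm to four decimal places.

At (-2, 1): F = (3.682942, 19.0000).
Jacobian J = [[8·u·v + 2·v + 4, 4·u^2 + 2·u + 2·cos(v)], [-3·v - 5, -3·u + 4·v - 2]].
At the point, J = [[-10.0000, 13.080605], [-8.0000, 8.0000]] (det J = 24.644837).
Solving J·Δ = −F gives Δ = (8.8890, 6.5140).
Then the next iterate is (u, v)₁ = (6.8890, 7.5140).
Re-evaluating at (6.8890, 7.5140): F = (1557.376710, -88.844446), so ‖F‖₂ = 1559.9088.

1559.9088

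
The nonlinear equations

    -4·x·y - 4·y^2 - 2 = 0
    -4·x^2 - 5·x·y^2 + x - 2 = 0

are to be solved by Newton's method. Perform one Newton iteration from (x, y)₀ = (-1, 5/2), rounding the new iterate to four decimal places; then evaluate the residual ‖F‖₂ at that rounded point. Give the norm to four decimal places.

At (-1, 5/2): F = (-17.0000, 24.2500).
Jacobian J = [[-4·y, -4·x - 8·y], [-8·x - 5·y^2 + 1, -10·x·y]].
At the point, J = [[-10.0000, -16.0000], [-22.2500, 25.0000]] (det J = -606.0000).
Solving J·Δ = −F gives Δ = (-0.0611, -1.0243).
Then the next iterate is (x, y)₁ = (-1.0611, 1.4757).
Re-evaluating at (-1.0611, 1.4757): F = (-4.447301, 3.988904), so ‖F‖₂ = 5.9741.

5.9741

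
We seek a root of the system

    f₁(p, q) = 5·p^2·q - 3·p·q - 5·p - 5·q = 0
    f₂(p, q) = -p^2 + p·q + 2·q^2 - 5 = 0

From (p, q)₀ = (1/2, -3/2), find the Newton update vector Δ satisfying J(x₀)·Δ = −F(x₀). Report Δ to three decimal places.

At (1/2, -3/2): F = (5.375, -1.500).
Jacobian J = [[10·p·q - 3·q - 5, 5·p^2 - 3·p - 5], [-2·p + q, p + 4·q]].
At the point, J = [[-8.000, -5.250], [-2.500, -5.500]] (det J = 30.875).
Solving J·Δ = −F gives Δ = (1.213, -0.824).

(1.213, -0.824)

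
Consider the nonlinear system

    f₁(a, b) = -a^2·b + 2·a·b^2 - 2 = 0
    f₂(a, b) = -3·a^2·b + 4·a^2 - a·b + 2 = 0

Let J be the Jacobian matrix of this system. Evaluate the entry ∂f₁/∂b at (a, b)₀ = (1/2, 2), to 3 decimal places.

∂f₁/∂b = -a^2 + 4·a·b.
At (1/2, 2) this is 3.750.

3.750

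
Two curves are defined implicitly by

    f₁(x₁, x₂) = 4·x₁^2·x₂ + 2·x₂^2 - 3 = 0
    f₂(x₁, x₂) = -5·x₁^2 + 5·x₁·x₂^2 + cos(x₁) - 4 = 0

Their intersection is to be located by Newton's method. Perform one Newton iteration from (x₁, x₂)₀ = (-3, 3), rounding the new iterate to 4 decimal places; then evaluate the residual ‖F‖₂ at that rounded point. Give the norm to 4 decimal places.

At (-3, 3): F = (123.0000, -184.989992).
Jacobian J = [[8·x₁·x₂, 4·x₁^2 + 4·x₂], [-10·x₁ + 5·x₂^2 - sin(x₁), 10·x₁·x₂]].
At the point, J = [[-72.0000, 48.0000], [75.141120, -90.0000]] (det J = 2873.226240).
Solving J·Δ = −F gives Δ = (0.7624, -1.4189).
Then the next iterate is (x₁, x₂)₁ = (-2.2376, 1.5811).
Re-evaluating at (-2.2376, 1.5811): F = (33.665100, -57.621372), so ‖F‖₂ = 66.7350.

66.7350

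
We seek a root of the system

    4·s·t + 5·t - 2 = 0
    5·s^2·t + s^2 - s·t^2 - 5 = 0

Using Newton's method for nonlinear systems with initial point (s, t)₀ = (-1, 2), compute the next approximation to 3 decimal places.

(-0.898, 1.184)

At (-1, 2): F = (0.000, 10.000).
Jacobian J = [[4·t, 4·s + 5], [10·s·t + 2·s - t^2, 5·s^2 - 2·s·t]].
At the point, J = [[8.000, 1.000], [-26.000, 9.000]] (det J = 98.000).
Solving J·Δ = −F gives Δ = (0.102, -0.816).
Then the next iterate is (s, t)₁ = (-0.898, 1.184).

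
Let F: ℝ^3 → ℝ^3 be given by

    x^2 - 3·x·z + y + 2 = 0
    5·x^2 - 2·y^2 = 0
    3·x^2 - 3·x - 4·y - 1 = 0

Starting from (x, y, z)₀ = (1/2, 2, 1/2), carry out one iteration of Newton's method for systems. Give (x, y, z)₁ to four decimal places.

(-2.0500, -0.4375, 2.0583)

At (1/2, 2, 1/2): F = (3.5000, -6.7500, -9.7500).
Jacobian J = [[2·x - 3·z, 1, -3·x], [10·x, -4·y, 0], [6·x - 3, -4, 0]].
At the point, J = [[-0.5000, 1.0000, -1.5000], [5.0000, -8.0000, 0.0000], [0.0000, -4.0000, 0.0000]] (det J = 30.0000).
Solving J·Δ = −F gives Δ = (-2.5500, -2.4375, 1.5583).
Then the next iterate is (x, y, z)₁ = (-2.0500, -0.4375, 2.0583).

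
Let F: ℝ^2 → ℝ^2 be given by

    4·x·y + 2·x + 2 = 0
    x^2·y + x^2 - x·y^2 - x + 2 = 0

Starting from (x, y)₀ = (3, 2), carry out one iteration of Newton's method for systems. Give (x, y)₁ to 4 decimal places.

(1.5806, 0.5161)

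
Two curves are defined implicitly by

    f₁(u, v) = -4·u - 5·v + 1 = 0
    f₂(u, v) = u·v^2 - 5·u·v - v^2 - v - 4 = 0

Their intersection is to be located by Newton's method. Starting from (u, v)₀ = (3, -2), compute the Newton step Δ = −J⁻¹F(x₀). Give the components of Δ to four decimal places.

(-1.2289, 0.7831)

At (3, -2): F = (-1.0000, 36.0000).
Jacobian J = [[-4, -5], [v^2 - 5·v, 2·u·v - 5·u - 2·v - 1]].
At the point, J = [[-4.0000, -5.0000], [14.0000, -24.0000]] (det J = 166.0000).
Solving J·Δ = −F gives Δ = (-1.2289, 0.7831).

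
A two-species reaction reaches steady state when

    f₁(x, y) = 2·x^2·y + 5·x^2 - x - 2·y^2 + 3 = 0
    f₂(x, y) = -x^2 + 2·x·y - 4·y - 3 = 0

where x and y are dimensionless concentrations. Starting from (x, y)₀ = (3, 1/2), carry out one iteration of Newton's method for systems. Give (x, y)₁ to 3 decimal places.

At (3, 1/2): F = (53.500, -11.000).
Jacobian J = [[4·x·y + 10·x - 1, 2·x^2 - 4·y], [-2·x + 2·y, 2·x - 4]].
At the point, J = [[35.000, 16.000], [-5.000, 2.000]] (det J = 150.000).
Solving J·Δ = −F gives Δ = (-1.887, 0.783).
Then the next iterate is (x, y)₁ = (1.113, 1.283).

(1.113, 1.283)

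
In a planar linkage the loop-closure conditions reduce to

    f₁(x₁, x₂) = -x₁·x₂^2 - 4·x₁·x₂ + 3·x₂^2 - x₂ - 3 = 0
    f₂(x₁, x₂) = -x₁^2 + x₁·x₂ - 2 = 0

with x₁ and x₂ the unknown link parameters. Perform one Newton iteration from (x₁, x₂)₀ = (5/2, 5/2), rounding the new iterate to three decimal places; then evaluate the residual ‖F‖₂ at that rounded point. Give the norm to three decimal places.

6.674

At (5/2, 5/2): F = (-27.375, -2.000).
Jacobian J = [[-x₂^2 - 4·x₂, -2·x₁·x₂ - 4·x₁ + 6·x₂ - 1], [-2·x₁ + x₂, x₁]].
At the point, J = [[-16.250, -8.500], [-2.500, 2.500]] (det J = -61.875).
Solving J·Δ = −F gives Δ = (-1.381, -0.581).
Then the next iterate is (x₁, x₂)₁ = (1.119, 1.919).
Re-evaluating at (1.119, 1.919): F = (-6.58155, -1.10480), so ‖F‖₂ = 6.674.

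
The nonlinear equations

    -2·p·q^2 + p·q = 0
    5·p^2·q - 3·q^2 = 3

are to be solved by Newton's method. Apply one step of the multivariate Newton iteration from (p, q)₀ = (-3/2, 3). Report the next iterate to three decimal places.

At (-3/2, 3): F = (22.500, 3.750).
Jacobian J = [[-2·q^2 + q, -4·p·q + p], [10·p·q, 5·p^2 - 6·q]].
At the point, J = [[-15.000, 16.500], [-45.000, -6.750]] (det J = 843.750).
Solving J·Δ = −F gives Δ = (0.253, -1.133).
Then the next iterate is (p, q)₁ = (-1.247, 1.867).

(-1.247, 1.867)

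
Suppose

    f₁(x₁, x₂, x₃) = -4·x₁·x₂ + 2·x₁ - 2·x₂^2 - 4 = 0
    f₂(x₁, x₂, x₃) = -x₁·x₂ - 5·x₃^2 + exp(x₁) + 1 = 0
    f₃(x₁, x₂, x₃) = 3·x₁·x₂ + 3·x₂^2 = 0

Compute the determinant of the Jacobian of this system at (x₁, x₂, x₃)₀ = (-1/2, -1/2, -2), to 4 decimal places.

240.0000

J = [[-4·x₂ + 2, -4·x₁ - 4·x₂, 0], [-x₂ + exp(x₁), -x₁, -10·x₃], [3·x₂, 3·x₁ + 6·x₂, 0]].
At the point, J = [[4.0000, 4.0000, 0.0000], [1.106531, 0.5000, 20.0000], [-1.5000, -4.5000, 0.0000]].
det J = 240.0000.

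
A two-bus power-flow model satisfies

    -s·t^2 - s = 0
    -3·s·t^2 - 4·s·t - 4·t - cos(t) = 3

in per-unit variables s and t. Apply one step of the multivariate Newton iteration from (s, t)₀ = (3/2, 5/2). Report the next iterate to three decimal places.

At (3/2, 5/2): F = (-10.875, -55.32386).
Jacobian J = [[-t^2 - 1, -2·s·t], [-3·t^2 - 4·t, -6·s·t - 4·s + sin(t) - 4]].
At the point, J = [[-7.250, -7.500], [-28.750, -31.90153]] (det J = 15.66108).
Solving J·Δ = −F gives Δ = (4.342, -5.647).
Then the next iterate is (s, t)₁ = (5.842, -3.147).

(5.842, -3.147)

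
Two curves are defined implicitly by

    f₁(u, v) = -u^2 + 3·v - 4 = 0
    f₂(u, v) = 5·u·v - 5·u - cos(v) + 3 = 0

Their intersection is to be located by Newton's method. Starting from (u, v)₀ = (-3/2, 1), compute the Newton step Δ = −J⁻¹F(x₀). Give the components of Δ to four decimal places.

(0.7139, 0.3694)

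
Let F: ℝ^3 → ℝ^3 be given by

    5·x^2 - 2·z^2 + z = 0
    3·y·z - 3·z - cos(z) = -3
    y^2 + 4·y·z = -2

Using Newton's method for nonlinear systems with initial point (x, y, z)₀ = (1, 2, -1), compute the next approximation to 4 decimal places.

(0.6750, 1.9998, -0.7500)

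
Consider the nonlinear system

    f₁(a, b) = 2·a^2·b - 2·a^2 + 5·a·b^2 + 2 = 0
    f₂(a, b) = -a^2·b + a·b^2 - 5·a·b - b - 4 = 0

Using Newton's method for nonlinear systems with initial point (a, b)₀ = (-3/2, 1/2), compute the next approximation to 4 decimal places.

At (-3/2, 1/2): F = (-2.1250, -2.2500).
Jacobian J = [[4·a·b - 4·a + 5·b^2, 2·a^2 + 10·a·b], [-2·a·b + b^2 - 5·b, -a^2 + 2·a·b - 5·a - 1]].
At the point, J = [[4.2500, -3.0000], [-0.7500, 2.7500]] (det J = 9.4375).
Solving J·Δ = −F gives Δ = (1.3344, 1.1821).
Then the next iterate is (a, b)₁ = (-0.1656, 1.6821).

(-0.1656, 1.6821)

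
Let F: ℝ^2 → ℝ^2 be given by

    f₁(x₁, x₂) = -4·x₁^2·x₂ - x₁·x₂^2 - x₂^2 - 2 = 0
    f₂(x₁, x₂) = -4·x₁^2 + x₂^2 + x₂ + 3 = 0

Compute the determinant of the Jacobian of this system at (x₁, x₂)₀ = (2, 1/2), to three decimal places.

-320.500

J = [[-8·x₁·x₂ - x₂^2, -4·x₁^2 - 2·x₁·x₂ - 2·x₂], [-8·x₁, 2·x₂ + 1]].
At the point, J = [[-8.250, -19.000], [-16.000, 2.000]].
det J = -320.500.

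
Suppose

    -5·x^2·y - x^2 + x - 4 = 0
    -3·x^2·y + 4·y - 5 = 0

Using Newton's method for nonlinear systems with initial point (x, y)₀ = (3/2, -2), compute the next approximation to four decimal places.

(1.8441, 0.4343)

At (3/2, -2): F = (17.7500, 0.5000).
Jacobian J = [[-10·x·y - 2·x + 1, -5·x^2], [-6·x·y, -3·x^2 + 4]].
At the point, J = [[28.0000, -11.2500], [18.0000, -2.7500]] (det J = 125.5000).
Solving J·Δ = −F gives Δ = (0.3441, 2.4343).
Then the next iterate is (x, y)₁ = (1.8441, 0.4343).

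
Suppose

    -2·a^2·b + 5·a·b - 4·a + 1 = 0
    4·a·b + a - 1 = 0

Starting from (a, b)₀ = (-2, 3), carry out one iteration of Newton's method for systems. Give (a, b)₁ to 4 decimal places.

(-4.7391, -4.8261)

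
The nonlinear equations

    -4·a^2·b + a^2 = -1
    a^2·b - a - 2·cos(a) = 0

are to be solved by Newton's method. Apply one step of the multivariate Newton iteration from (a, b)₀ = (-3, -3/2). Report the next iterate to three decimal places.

(-0.312, -2.859)

At (-3, -3/2): F = (64.000, -8.52002).
Jacobian J = [[-8·a·b + 2·a, -4·a^2], [2·a·b + 2·sin(a) - 1, a^2]].
At the point, J = [[-42.000, -36.000], [7.71776, 9.000]] (det J = -100.16064).
Solving J·Δ = −F gives Δ = (2.688, -1.359).
Then the next iterate is (a, b)₁ = (-0.312, -2.859).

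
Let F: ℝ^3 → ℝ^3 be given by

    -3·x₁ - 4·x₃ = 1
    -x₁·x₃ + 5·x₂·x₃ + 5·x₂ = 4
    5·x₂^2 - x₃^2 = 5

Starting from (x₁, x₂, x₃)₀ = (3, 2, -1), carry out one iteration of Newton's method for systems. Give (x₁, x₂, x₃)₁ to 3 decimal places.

At (3, 2, -1): F = (-6.000, -1.000, 14.000).
Jacobian J = [[-3, 0, -4], [-x₃, 5·x₃ + 5, -x₁ + 5·x₂], [0, 10·x₂, -2·x₃]].
At the point, J = [[-3.000, 0.000, -4.000], [1.000, 0.000, 7.000], [0.000, 20.000, 2.000]] (det J = 340.000).
Solving J·Δ = −F gives Δ = (-2.706, -0.753, 0.529).
Then the next iterate is (x₁, x₂, x₃)₁ = (0.294, 1.247, -0.471).

(0.294, 1.247, -0.471)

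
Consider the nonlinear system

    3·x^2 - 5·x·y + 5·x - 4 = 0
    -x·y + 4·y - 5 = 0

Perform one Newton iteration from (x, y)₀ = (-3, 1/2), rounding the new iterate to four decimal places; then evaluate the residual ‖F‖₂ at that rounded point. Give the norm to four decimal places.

3.0822

At (-3, 1/2): F = (15.5000, -1.5000).
Jacobian J = [[6·x - 5·y + 5, -5·x], [-y, -x + 4]].
At the point, J = [[-15.5000, 15.0000], [-0.5000, 7.0000]] (det J = -101.0000).
Solving J·Δ = −F gives Δ = (1.2970, 0.3069).
Then the next iterate is (x, y)₁ = (-1.7030, 0.8069).
Re-evaluating at (-1.7030, 0.8069): F = (3.056381, -0.398249), so ‖F‖₂ = 3.0822.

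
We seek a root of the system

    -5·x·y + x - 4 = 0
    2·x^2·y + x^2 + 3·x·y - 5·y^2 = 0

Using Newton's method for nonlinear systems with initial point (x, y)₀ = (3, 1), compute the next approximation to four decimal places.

(2.2186, 0.1417)

At (3, 1): F = (-16.0000, 31.0000).
Jacobian J = [[-5·y + 1, -5·x], [4·x·y + 2·x + 3·y, 2·x^2 + 3·x - 10·y]].
At the point, J = [[-4.0000, -15.0000], [21.0000, 17.0000]] (det J = 247.0000).
Solving J·Δ = −F gives Δ = (-0.7814, -0.8583).
Then the next iterate is (x, y)₁ = (2.2186, 0.1417).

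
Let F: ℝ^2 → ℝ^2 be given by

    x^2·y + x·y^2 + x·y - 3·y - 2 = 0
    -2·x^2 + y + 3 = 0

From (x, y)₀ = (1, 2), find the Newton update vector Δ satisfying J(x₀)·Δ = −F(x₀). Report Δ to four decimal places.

(0.4091, -1.3636)

At (1, 2): F = (0.0000, 3.0000).
Jacobian J = [[2·x·y + y^2 + y, x^2 + 2·x·y + x - 3], [-4·x, 1]].
At the point, J = [[10.0000, 3.0000], [-4.0000, 1.0000]] (det J = 22.0000).
Solving J·Δ = −F gives Δ = (0.4091, -1.3636).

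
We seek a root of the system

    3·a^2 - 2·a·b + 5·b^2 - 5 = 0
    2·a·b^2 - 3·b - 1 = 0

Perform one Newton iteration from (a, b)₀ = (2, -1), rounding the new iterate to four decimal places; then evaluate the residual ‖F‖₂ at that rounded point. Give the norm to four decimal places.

At (2, -1): F = (16.0000, 6.0000).
Jacobian J = [[6·a - 2·b, -2·a + 10·b], [2·b^2, 4·a·b - 3]].
At the point, J = [[14.0000, -14.0000], [2.0000, -11.0000]] (det J = -126.0000).
Solving J·Δ = −F gives Δ = (-0.7302, 0.4127).
Then the next iterate is (a, b)₁ = (1.2698, -0.5873).
Re-evaluating at (1.2698, -0.5873): F = (3.053290, 1.637862), so ‖F‖₂ = 3.4648.

3.4648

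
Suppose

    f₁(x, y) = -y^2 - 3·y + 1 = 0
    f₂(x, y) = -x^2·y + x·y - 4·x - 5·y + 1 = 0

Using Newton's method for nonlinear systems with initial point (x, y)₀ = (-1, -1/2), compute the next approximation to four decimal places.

(-0.8864, 0.6250)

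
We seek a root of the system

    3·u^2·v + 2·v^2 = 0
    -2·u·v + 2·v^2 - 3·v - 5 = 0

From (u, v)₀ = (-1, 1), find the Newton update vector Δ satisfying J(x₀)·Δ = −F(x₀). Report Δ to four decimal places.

(10.7500, 8.5000)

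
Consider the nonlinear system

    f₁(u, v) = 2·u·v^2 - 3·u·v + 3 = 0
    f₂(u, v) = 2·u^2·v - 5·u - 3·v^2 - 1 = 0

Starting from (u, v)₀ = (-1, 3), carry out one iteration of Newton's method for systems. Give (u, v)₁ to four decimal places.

At (-1, 3): F = (-6.0000, -17.0000).
Jacobian J = [[2·v^2 - 3·v, 4·u·v - 3·u], [4·u·v - 5, 2·u^2 - 6·v]].
At the point, J = [[9.0000, -9.0000], [-17.0000, -16.0000]] (det J = -297.0000).
Solving J·Δ = −F gives Δ = (-0.1919, -0.8586).
Then the next iterate is (u, v)₁ = (-1.1919, 2.1414).

(-1.1919, 2.1414)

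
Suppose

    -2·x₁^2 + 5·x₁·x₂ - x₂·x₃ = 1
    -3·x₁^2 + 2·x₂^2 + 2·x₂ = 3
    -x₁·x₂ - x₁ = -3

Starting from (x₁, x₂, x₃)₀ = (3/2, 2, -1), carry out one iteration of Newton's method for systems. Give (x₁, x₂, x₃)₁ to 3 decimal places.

(1.233, 1.534, 2.237)

At (3/2, 2, -1): F = (11.500, 2.250, -1.500).
Jacobian J = [[-4·x₁ + 5·x₂, 5·x₁ - x₃, -x₂], [-6·x₁, 4·x₂ + 2, 0], [-x₂ - 1, -x₁, 0]].
At the point, J = [[4.000, 8.500, -2.000], [-9.000, 10.000, 0.000], [-3.000, -1.500, 0.000]] (det J = -87.000).
Solving J·Δ = −F gives Δ = (-0.267, -0.466, 3.237).
Then the next iterate is (x₁, x₂, x₃)₁ = (1.233, 1.534, 2.237).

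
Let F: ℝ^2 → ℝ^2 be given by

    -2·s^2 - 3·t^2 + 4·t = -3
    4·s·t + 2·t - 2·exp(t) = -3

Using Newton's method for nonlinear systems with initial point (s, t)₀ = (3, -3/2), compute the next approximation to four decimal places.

(1.3896, -0.8519)

At (3, -3/2): F = (-27.7500, -18.446260).
Jacobian J = [[-4·s, -6·t + 4], [4·t, 4·s - 2·exp(t) + 2]].
At the point, J = [[-12.0000, 13.0000], [-6.0000, 13.553740]] (det J = -84.644876).
Solving J·Δ = −F gives Δ = (-1.6104, 0.6481).
Then the next iterate is (s, t)₁ = (1.3896, -0.8519).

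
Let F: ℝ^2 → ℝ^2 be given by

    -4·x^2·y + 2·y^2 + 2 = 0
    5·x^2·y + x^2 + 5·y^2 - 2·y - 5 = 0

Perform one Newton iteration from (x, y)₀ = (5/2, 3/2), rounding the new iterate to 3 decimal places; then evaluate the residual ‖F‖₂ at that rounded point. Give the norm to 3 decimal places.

16.811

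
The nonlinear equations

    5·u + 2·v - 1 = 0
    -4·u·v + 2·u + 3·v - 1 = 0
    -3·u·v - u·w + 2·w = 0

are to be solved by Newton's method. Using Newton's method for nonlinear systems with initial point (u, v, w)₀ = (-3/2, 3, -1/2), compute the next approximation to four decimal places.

(-0.4462, 1.6154, 0.4824)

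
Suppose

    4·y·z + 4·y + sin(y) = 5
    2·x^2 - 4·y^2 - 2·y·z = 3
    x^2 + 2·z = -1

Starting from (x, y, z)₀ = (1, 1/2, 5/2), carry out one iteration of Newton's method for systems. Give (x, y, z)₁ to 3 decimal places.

At (1, 1/2, 5/2): F = (2.47943, -4.500, 7.000).
Jacobian J = [[0, 4·z + cos(y) + 4, 4·y], [4·x, -8·y - 2·z, -2·y], [2·x, 0, 2]].
At the point, J = [[0.000, 14.87758, 2.000], [4.000, -9.000, -1.000], [2.000, 0.000, 2.000]] (det J = -112.77583).
Solving J·Δ = −F gives Δ = (0.985, 0.436, -4.485).
Then the next iterate is (x, y, z)₁ = (1.985, 0.936, -1.985).

(1.985, 0.936, -1.985)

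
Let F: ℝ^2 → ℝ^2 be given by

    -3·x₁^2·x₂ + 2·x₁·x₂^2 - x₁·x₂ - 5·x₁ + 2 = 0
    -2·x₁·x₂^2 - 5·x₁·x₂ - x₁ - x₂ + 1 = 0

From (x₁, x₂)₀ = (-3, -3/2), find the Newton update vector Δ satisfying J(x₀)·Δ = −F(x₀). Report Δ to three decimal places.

At (-3, -3/2): F = (39.500, -3.500).
Jacobian J = [[-6·x₁·x₂ + 2·x₂^2 - x₂ - 5, -3·x₁^2 + 4·x₁·x₂ - x₁], [-2·x₂^2 - 5·x₂ - 1, -4·x₁·x₂ - 5·x₁ - 1]].
At the point, J = [[-26.000, -6.000], [2.000, -4.000]] (det J = 116.000).
Solving J·Δ = −F gives Δ = (1.543, -0.103).

(1.543, -0.103)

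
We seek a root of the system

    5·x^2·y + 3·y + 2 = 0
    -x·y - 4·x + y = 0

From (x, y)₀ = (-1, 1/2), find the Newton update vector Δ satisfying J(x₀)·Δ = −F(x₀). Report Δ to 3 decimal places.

At (-1, 1/2): F = (6.000, 5.000).
Jacobian J = [[10·x·y, 5·x^2 + 3], [-y - 4, -x + 1]].
At the point, J = [[-5.000, 8.000], [-4.500, 2.000]] (det J = 26.000).
Solving J·Δ = −F gives Δ = (1.077, -0.077).

(1.077, -0.077)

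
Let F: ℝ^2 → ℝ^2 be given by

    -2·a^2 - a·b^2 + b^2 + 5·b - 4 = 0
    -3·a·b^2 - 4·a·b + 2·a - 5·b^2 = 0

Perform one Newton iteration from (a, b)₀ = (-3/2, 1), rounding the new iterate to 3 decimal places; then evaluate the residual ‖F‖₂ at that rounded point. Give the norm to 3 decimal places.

At (-3/2, 1): F = (-1.000, 2.500).
Jacobian J = [[-4·a - b^2, -2·a·b + 2·b + 5], [-3·b^2 - 4·b + 2, -6·a·b - 4·a - 10·b]].
At the point, J = [[5.000, 10.000], [-5.000, 5.000]] (det J = 75.000).
Solving J·Δ = −F gives Δ = (0.400, -0.100).
Then the next iterate is (a, b)₁ = (-1.100, 0.900).
Re-evaluating at (-1.100, 0.900): F = (-0.219, 0.383), so ‖F‖₂ = 0.441.

0.441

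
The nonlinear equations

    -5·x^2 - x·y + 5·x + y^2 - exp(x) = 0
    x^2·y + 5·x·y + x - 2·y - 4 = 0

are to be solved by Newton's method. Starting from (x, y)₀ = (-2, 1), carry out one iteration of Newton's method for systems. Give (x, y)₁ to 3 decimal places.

At (-2, 1): F = (-27.13534, -14.000).
Jacobian J = [[-10·x - y - exp(x) + 5, -x + 2·y], [2·x·y + 5·y + 1, x^2 + 5·x - 2]].
At the point, J = [[23.86466, 4.000], [2.000, -8.000]] (det J = -198.91732).
Solving J·Δ = −F gives Δ = (1.373, -1.407).
Then the next iterate is (x, y)₁ = (-0.627, -0.407).

(-0.627, -0.407)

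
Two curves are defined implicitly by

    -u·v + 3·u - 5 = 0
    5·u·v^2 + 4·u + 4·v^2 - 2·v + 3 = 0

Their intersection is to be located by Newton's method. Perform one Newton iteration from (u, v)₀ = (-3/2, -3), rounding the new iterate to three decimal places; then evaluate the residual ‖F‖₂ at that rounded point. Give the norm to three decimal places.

5993.533

At (-3/2, -3): F = (-14.000, -28.500).
Jacobian J = [[-v + 3, -u], [5·v^2 + 4, 10·u·v + 8·v - 2]].
At the point, J = [[6.000, 1.500], [49.000, 19.000]] (det J = 40.500).
Solving J·Δ = −F gives Δ = (5.512, -12.716).
Then the next iterate is (u, v)₁ = (4.012, -15.716).
Re-evaluating at (4.012, -15.716): F = (70.08859, 5993.12330), so ‖F‖₂ = 5993.533.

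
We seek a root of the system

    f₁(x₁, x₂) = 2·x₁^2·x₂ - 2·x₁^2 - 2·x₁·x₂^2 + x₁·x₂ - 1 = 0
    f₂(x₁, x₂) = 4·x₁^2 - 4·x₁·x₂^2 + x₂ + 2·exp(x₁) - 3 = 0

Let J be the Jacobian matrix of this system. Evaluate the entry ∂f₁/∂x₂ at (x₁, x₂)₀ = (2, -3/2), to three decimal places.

22.000

∂f₁/∂x₂ = 2·x₁^2 - 4·x₁·x₂ + x₁.
At (2, -3/2) this is 22.000.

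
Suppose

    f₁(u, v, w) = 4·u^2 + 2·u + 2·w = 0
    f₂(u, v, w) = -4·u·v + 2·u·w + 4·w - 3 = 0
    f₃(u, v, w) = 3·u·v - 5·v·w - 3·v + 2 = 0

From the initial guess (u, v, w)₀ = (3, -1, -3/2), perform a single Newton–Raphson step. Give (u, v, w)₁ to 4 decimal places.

(1.4276, -0.8463, -0.5584)

At (3, -1, -3/2): F = (39.0000, -6.0000, -11.5000).
Jacobian J = [[8·u + 2, 0, 2], [-4·v + 2·w, -4·u, 2·u + 4], [3·v, 3·u - 5·w - 3, -5·v]].
At the point, J = [[26.0000, 0.0000, 2.0000], [1.0000, -12.0000, 10.0000], [-3.0000, 13.5000, 5.0000]] (det J = -5115.0000).
Solving J·Δ = −F gives Δ = (-1.5724, 0.1537, 0.9416).
Then the next iterate is (u, v, w)₁ = (1.4276, -0.8463, -0.5584).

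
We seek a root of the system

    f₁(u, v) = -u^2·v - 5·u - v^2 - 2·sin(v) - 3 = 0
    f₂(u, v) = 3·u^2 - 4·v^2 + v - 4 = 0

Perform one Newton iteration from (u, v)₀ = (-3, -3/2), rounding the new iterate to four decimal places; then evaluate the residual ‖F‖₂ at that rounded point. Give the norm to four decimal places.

At (-3, -3/2): F = (25.244990, 12.5000).
Jacobian J = [[-2·u·v - 5, -u^2 - 2·v - 2·cos(v)], [6·u, -8·v + 1]].
At the point, J = [[-14.0000, -6.141474], [-18.0000, 13.0000]] (det J = -292.546539).
Solving J·Δ = −F gives Δ = (1.3842, 0.9551).
Then the next iterate is (u, v)₁ = (-1.6158, -0.5449).
Re-evaluating at (-1.6158, -0.5449): F = (7.241379, 2.099865), so ‖F‖₂ = 7.5397.

7.5397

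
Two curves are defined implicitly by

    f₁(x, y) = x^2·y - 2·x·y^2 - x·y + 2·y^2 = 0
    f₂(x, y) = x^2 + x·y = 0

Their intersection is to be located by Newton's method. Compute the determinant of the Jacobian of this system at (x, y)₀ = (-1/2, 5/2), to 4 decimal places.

-14.8750

J = [[2·x·y - 2·y^2 - y, x^2 - 4·x·y - x + 4·y], [2·x + y, x]].
At the point, J = [[-17.5000, 15.7500], [1.5000, -0.5000]].
det J = -14.8750.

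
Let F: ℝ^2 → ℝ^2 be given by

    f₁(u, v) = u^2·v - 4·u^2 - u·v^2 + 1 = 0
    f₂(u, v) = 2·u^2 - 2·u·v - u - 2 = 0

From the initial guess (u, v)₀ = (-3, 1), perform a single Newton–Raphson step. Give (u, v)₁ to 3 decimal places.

At (-3, 1): F = (-23.000, 25.000).
Jacobian J = [[2·u·v - 8·u - v^2, u^2 - 2·u·v], [4·u - 2·v - 1, -2·u]].
At the point, J = [[17.000, 15.000], [-15.000, 6.000]] (det J = 327.000).
Solving J·Δ = −F gives Δ = (1.569, -0.245).
Then the next iterate is (u, v)₁ = (-1.431, 0.755).

(-1.431, 0.755)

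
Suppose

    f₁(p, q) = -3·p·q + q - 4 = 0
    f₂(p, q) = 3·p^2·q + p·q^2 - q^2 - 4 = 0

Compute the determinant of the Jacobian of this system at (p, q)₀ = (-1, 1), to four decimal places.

J = [[-3·q, -3·p + 1], [6·p·q + q^2, 3·p^2 + 2·p·q - 2·q]].
At the point, J = [[-3.0000, 4.0000], [-5.0000, -1.0000]].
det J = 23.0000.

23.0000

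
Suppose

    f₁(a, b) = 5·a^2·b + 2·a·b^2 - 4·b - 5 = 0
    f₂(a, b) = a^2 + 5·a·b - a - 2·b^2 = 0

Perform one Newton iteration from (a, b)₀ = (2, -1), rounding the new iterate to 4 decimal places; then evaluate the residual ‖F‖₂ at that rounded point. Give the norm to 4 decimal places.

6.8904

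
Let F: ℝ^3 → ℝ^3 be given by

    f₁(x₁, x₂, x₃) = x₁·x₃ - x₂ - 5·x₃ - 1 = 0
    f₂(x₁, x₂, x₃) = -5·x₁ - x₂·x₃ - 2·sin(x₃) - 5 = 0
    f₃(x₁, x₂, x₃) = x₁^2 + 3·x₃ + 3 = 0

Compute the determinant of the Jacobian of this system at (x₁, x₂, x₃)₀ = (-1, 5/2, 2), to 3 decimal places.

-6.335

J = [[x₃, -1, x₁ - 5], [-5, -x₃, -x₂ - 2·cos(x₃)], [2·x₁, 0, 3]].
At the point, J = [[2.000, -1.000, -6.000], [-5.000, -2.000, -1.66771], [-2.000, 0.000, 3.000]].
det J = -6.335.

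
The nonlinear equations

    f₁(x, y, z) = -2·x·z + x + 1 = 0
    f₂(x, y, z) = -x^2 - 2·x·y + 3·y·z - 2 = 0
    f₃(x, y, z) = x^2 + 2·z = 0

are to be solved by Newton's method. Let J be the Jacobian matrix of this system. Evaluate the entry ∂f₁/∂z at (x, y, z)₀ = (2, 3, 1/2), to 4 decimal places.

∂f₁/∂z = -2·x.
At (2, 3, 1/2) this is -4.0000.

-4.0000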